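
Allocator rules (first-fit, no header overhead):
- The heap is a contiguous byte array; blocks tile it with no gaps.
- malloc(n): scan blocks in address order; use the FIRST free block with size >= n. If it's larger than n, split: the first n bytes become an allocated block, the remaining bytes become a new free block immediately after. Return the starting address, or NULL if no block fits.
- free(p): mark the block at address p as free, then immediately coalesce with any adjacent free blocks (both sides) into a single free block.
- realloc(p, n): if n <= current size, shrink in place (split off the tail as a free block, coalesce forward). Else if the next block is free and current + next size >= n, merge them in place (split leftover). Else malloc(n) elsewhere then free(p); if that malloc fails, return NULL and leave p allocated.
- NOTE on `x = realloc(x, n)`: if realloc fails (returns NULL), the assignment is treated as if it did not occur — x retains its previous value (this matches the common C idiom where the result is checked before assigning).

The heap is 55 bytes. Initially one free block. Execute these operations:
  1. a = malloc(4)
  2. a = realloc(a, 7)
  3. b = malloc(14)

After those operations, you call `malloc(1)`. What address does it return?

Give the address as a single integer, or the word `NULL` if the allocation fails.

Op 1: a = malloc(4) -> a = 0; heap: [0-3 ALLOC][4-54 FREE]
Op 2: a = realloc(a, 7) -> a = 0; heap: [0-6 ALLOC][7-54 FREE]
Op 3: b = malloc(14) -> b = 7; heap: [0-6 ALLOC][7-20 ALLOC][21-54 FREE]
malloc(1): first-fit scan over [0-6 ALLOC][7-20 ALLOC][21-54 FREE] -> 21

Answer: 21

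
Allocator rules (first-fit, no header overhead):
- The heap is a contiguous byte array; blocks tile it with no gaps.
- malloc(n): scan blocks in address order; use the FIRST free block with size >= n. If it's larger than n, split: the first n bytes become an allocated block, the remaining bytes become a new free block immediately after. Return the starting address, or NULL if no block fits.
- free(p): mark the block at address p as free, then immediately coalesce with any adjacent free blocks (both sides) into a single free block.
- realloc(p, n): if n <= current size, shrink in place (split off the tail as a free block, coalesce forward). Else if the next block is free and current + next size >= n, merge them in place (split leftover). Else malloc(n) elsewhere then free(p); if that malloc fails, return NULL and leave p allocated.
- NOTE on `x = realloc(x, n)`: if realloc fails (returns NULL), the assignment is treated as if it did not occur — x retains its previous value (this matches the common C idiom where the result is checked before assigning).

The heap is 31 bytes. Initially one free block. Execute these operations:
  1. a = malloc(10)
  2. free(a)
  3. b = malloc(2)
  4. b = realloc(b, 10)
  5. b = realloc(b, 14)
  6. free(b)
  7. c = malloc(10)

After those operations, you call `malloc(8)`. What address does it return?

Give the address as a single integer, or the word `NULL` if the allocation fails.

Op 1: a = malloc(10) -> a = 0; heap: [0-9 ALLOC][10-30 FREE]
Op 2: free(a) -> (freed a); heap: [0-30 FREE]
Op 3: b = malloc(2) -> b = 0; heap: [0-1 ALLOC][2-30 FREE]
Op 4: b = realloc(b, 10) -> b = 0; heap: [0-9 ALLOC][10-30 FREE]
Op 5: b = realloc(b, 14) -> b = 0; heap: [0-13 ALLOC][14-30 FREE]
Op 6: free(b) -> (freed b); heap: [0-30 FREE]
Op 7: c = malloc(10) -> c = 0; heap: [0-9 ALLOC][10-30 FREE]
malloc(8): first-fit scan over [0-9 ALLOC][10-30 FREE] -> 10

Answer: 10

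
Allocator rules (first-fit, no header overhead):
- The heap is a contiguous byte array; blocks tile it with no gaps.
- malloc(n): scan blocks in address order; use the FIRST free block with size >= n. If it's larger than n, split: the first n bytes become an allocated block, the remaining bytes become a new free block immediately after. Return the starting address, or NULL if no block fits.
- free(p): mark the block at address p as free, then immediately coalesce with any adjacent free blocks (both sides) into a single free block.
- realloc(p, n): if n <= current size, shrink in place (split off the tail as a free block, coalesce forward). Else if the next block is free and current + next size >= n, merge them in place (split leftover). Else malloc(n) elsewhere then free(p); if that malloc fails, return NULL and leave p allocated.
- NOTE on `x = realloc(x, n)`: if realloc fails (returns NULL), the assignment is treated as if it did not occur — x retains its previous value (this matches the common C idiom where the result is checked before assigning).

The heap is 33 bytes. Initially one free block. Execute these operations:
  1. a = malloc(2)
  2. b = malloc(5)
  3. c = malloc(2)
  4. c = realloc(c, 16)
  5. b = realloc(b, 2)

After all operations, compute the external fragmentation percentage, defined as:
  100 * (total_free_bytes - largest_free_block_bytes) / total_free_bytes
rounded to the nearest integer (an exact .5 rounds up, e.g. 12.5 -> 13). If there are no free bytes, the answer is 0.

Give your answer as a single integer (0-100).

Op 1: a = malloc(2) -> a = 0; heap: [0-1 ALLOC][2-32 FREE]
Op 2: b = malloc(5) -> b = 2; heap: [0-1 ALLOC][2-6 ALLOC][7-32 FREE]
Op 3: c = malloc(2) -> c = 7; heap: [0-1 ALLOC][2-6 ALLOC][7-8 ALLOC][9-32 FREE]
Op 4: c = realloc(c, 16) -> c = 7; heap: [0-1 ALLOC][2-6 ALLOC][7-22 ALLOC][23-32 FREE]
Op 5: b = realloc(b, 2) -> b = 2; heap: [0-1 ALLOC][2-3 ALLOC][4-6 FREE][7-22 ALLOC][23-32 FREE]
Free blocks: [3 10] total_free=13 largest=10 -> 100*(13-10)/13 = 300/13 ≈ 23.077 -> rounds to 23

Answer: 23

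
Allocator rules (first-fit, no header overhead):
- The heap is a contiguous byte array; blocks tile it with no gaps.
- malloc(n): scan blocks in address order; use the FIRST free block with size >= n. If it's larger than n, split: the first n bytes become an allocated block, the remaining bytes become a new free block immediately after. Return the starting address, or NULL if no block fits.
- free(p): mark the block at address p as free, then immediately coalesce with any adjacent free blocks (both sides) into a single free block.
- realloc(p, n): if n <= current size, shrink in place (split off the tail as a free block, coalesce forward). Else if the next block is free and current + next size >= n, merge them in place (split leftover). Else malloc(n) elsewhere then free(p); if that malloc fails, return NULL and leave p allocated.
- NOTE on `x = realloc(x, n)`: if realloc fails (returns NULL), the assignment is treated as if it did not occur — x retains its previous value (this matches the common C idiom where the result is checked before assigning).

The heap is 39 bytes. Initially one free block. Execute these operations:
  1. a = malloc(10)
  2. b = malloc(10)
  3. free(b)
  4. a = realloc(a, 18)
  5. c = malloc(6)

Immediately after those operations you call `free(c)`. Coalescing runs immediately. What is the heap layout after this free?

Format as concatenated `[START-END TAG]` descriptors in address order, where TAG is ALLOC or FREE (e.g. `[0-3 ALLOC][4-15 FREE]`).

Answer: [0-17 ALLOC][18-38 FREE]

Derivation:
Op 1: a = malloc(10) -> a = 0; heap: [0-9 ALLOC][10-38 FREE]
Op 2: b = malloc(10) -> b = 10; heap: [0-9 ALLOC][10-19 ALLOC][20-38 FREE]
Op 3: free(b) -> (freed b); heap: [0-9 ALLOC][10-38 FREE]
Op 4: a = realloc(a, 18) -> a = 0; heap: [0-17 ALLOC][18-38 FREE]
Op 5: c = malloc(6) -> c = 18; heap: [0-17 ALLOC][18-23 ALLOC][24-38 FREE]
free(c): c = 18 -> block [18-23 ALLOC]; mark free, coalesce with adjacent free neighbors -> [0-17 ALLOC][18-38 FREE]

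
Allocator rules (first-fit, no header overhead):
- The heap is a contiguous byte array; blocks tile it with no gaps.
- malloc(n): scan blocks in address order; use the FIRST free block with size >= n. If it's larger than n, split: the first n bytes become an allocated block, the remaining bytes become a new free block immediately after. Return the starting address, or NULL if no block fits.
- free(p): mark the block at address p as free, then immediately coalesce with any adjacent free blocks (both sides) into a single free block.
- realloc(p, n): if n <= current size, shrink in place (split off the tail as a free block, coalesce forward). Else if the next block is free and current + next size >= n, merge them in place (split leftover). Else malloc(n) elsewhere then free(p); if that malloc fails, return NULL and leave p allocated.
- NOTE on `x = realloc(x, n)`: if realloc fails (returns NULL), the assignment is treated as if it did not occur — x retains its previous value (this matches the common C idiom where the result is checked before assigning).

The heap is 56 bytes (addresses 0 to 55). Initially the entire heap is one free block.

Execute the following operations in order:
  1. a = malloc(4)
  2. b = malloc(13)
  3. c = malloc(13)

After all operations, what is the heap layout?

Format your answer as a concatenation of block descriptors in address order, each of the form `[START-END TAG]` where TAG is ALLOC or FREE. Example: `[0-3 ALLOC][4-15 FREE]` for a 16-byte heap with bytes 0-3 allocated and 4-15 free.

Op 1: a = malloc(4) -> a = 0; heap: [0-3 ALLOC][4-55 FREE]
Op 2: b = malloc(13) -> b = 4; heap: [0-3 ALLOC][4-16 ALLOC][17-55 FREE]
Op 3: c = malloc(13) -> c = 17; heap: [0-3 ALLOC][4-16 ALLOC][17-29 ALLOC][30-55 FREE]

Answer: [0-3 ALLOC][4-16 ALLOC][17-29 ALLOC][30-55 FREE]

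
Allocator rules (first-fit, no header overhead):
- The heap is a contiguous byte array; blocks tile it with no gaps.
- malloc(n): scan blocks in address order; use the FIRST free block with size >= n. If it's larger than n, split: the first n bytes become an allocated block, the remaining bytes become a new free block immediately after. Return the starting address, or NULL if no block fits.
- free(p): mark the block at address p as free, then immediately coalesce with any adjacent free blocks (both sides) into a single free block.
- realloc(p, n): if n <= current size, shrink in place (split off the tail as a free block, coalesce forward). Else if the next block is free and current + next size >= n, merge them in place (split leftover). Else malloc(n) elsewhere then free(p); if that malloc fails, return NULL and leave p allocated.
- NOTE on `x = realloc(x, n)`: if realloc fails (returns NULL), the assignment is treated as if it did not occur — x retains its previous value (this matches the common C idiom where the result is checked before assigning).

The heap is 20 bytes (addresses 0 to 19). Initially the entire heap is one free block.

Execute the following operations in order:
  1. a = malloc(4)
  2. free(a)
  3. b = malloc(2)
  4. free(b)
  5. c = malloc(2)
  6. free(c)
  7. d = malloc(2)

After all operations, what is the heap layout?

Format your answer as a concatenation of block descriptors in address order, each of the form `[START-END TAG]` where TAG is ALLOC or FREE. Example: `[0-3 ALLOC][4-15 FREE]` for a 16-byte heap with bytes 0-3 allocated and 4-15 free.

Answer: [0-1 ALLOC][2-19 FREE]

Derivation:
Op 1: a = malloc(4) -> a = 0; heap: [0-3 ALLOC][4-19 FREE]
Op 2: free(a) -> (freed a); heap: [0-19 FREE]
Op 3: b = malloc(2) -> b = 0; heap: [0-1 ALLOC][2-19 FREE]
Op 4: free(b) -> (freed b); heap: [0-19 FREE]
Op 5: c = malloc(2) -> c = 0; heap: [0-1 ALLOC][2-19 FREE]
Op 6: free(c) -> (freed c); heap: [0-19 FREE]
Op 7: d = malloc(2) -> d = 0; heap: [0-1 ALLOC][2-19 FREE]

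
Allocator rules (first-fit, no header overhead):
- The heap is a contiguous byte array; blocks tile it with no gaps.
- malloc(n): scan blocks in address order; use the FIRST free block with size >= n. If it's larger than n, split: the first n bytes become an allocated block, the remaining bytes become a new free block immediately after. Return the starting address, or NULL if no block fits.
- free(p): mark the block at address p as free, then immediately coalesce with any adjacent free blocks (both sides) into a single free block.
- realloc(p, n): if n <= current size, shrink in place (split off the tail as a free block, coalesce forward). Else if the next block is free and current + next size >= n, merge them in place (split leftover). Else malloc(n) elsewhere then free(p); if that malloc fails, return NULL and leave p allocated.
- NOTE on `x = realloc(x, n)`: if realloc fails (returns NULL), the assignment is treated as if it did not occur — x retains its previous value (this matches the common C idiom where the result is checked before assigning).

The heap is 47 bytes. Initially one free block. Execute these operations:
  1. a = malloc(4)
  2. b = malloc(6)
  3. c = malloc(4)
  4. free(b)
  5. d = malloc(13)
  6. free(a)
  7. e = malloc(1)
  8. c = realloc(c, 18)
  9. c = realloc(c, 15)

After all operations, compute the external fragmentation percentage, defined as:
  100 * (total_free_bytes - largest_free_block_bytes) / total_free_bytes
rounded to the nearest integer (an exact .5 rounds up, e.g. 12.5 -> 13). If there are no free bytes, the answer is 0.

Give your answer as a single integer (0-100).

Op 1: a = malloc(4) -> a = 0; heap: [0-3 ALLOC][4-46 FREE]
Op 2: b = malloc(6) -> b = 4; heap: [0-3 ALLOC][4-9 ALLOC][10-46 FREE]
Op 3: c = malloc(4) -> c = 10; heap: [0-3 ALLOC][4-9 ALLOC][10-13 ALLOC][14-46 FREE]
Op 4: free(b) -> (freed b); heap: [0-3 ALLOC][4-9 FREE][10-13 ALLOC][14-46 FREE]
Op 5: d = malloc(13) -> d = 14; heap: [0-3 ALLOC][4-9 FREE][10-13 ALLOC][14-26 ALLOC][27-46 FREE]
Op 6: free(a) -> (freed a); heap: [0-9 FREE][10-13 ALLOC][14-26 ALLOC][27-46 FREE]
Op 7: e = malloc(1) -> e = 0; heap: [0-0 ALLOC][1-9 FREE][10-13 ALLOC][14-26 ALLOC][27-46 FREE]
Op 8: c = realloc(c, 18) -> c = 27; heap: [0-0 ALLOC][1-13 FREE][14-26 ALLOC][27-44 ALLOC][45-46 FREE]
Op 9: c = realloc(c, 15) -> c = 27; heap: [0-0 ALLOC][1-13 FREE][14-26 ALLOC][27-41 ALLOC][42-46 FREE]
Free blocks: [13 5] total_free=18 largest=13 -> 100*(18-13)/18 = 500/18 ≈ 27.778 -> rounds to 28

Answer: 28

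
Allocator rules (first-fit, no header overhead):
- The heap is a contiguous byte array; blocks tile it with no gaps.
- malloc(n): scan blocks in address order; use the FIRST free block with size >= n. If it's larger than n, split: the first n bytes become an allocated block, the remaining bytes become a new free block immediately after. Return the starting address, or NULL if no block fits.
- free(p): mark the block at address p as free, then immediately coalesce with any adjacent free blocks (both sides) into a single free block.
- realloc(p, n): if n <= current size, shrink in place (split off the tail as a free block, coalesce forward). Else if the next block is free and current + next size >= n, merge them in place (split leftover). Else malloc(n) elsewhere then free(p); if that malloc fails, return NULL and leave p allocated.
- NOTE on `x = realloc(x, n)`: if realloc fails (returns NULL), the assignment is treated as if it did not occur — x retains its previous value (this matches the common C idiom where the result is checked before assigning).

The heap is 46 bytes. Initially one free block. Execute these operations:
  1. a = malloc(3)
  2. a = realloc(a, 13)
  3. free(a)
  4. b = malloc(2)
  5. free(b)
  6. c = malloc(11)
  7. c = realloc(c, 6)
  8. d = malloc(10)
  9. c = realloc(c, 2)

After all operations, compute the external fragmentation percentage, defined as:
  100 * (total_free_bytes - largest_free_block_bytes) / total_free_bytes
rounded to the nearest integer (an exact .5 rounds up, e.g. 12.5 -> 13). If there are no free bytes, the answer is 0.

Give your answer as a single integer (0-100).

Answer: 12

Derivation:
Op 1: a = malloc(3) -> a = 0; heap: [0-2 ALLOC][3-45 FREE]
Op 2: a = realloc(a, 13) -> a = 0; heap: [0-12 ALLOC][13-45 FREE]
Op 3: free(a) -> (freed a); heap: [0-45 FREE]
Op 4: b = malloc(2) -> b = 0; heap: [0-1 ALLOC][2-45 FREE]
Op 5: free(b) -> (freed b); heap: [0-45 FREE]
Op 6: c = malloc(11) -> c = 0; heap: [0-10 ALLOC][11-45 FREE]
Op 7: c = realloc(c, 6) -> c = 0; heap: [0-5 ALLOC][6-45 FREE]
Op 8: d = malloc(10) -> d = 6; heap: [0-5 ALLOC][6-15 ALLOC][16-45 FREE]
Op 9: c = realloc(c, 2) -> c = 0; heap: [0-1 ALLOC][2-5 FREE][6-15 ALLOC][16-45 FREE]
Free blocks: [4 30] total_free=34 largest=30 -> 100*(34-30)/34 = 400/34 ≈ 11.765 -> rounds to 12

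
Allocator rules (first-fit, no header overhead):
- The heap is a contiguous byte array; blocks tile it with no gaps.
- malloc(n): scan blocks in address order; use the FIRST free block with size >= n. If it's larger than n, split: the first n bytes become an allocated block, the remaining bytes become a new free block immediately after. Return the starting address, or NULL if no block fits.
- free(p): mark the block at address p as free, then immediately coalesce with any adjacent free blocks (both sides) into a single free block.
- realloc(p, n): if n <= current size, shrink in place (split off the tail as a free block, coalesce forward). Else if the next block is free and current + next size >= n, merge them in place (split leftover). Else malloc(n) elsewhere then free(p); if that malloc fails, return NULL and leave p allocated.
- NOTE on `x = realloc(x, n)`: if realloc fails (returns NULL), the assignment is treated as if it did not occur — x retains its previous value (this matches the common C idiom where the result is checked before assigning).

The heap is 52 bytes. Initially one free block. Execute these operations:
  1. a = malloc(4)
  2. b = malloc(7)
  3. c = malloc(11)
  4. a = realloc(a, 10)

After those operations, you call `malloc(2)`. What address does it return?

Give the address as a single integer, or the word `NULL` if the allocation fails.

Answer: 0

Derivation:
Op 1: a = malloc(4) -> a = 0; heap: [0-3 ALLOC][4-51 FREE]
Op 2: b = malloc(7) -> b = 4; heap: [0-3 ALLOC][4-10 ALLOC][11-51 FREE]
Op 3: c = malloc(11) -> c = 11; heap: [0-3 ALLOC][4-10 ALLOC][11-21 ALLOC][22-51 FREE]
Op 4: a = realloc(a, 10) -> a = 22; heap: [0-3 FREE][4-10 ALLOC][11-21 ALLOC][22-31 ALLOC][32-51 FREE]
malloc(2): first-fit scan over [0-3 FREE][4-10 ALLOC][11-21 ALLOC][22-31 ALLOC][32-51 FREE] -> 0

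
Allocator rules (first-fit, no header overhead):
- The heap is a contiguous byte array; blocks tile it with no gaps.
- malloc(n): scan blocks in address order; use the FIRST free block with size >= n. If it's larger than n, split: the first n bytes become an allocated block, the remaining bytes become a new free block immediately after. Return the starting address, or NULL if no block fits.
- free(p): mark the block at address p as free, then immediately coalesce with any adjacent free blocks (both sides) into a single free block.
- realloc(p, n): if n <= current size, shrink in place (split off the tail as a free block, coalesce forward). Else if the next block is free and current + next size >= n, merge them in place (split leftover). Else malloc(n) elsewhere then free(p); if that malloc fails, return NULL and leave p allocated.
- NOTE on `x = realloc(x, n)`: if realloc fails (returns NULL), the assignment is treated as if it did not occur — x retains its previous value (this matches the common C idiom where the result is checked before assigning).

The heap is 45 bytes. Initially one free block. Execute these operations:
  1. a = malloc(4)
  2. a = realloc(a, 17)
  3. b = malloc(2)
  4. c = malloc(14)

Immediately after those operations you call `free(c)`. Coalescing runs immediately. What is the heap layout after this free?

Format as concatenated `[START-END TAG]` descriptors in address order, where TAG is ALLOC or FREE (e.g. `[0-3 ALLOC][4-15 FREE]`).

Op 1: a = malloc(4) -> a = 0; heap: [0-3 ALLOC][4-44 FREE]
Op 2: a = realloc(a, 17) -> a = 0; heap: [0-16 ALLOC][17-44 FREE]
Op 3: b = malloc(2) -> b = 17; heap: [0-16 ALLOC][17-18 ALLOC][19-44 FREE]
Op 4: c = malloc(14) -> c = 19; heap: [0-16 ALLOC][17-18 ALLOC][19-32 ALLOC][33-44 FREE]
free(c): c = 19 -> block [19-32 ALLOC]; mark free, coalesce with adjacent free neighbors -> [0-16 ALLOC][17-18 ALLOC][19-44 FREE]

Answer: [0-16 ALLOC][17-18 ALLOC][19-44 FREE]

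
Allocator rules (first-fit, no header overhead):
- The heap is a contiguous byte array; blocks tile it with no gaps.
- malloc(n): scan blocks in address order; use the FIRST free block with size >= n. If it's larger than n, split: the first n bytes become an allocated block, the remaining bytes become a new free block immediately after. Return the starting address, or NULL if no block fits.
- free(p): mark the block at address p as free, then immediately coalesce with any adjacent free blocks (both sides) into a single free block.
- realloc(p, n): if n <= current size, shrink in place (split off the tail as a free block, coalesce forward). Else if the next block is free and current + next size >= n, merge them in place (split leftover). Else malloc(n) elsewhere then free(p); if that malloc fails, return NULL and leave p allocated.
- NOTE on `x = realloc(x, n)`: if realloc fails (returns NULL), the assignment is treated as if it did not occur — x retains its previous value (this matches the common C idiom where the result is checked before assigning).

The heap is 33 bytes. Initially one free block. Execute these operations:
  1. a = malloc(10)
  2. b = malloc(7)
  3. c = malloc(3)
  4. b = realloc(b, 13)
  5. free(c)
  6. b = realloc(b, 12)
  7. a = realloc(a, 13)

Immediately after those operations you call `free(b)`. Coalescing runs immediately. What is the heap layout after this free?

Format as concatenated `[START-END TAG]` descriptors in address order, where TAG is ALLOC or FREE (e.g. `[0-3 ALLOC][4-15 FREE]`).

Op 1: a = malloc(10) -> a = 0; heap: [0-9 ALLOC][10-32 FREE]
Op 2: b = malloc(7) -> b = 10; heap: [0-9 ALLOC][10-16 ALLOC][17-32 FREE]
Op 3: c = malloc(3) -> c = 17; heap: [0-9 ALLOC][10-16 ALLOC][17-19 ALLOC][20-32 FREE]
Op 4: b = realloc(b, 13) -> b = 20; heap: [0-9 ALLOC][10-16 FREE][17-19 ALLOC][20-32 ALLOC]
Op 5: free(c) -> (freed c); heap: [0-9 ALLOC][10-19 FREE][20-32 ALLOC]
Op 6: b = realloc(b, 12) -> b = 20; heap: [0-9 ALLOC][10-19 FREE][20-31 ALLOC][32-32 FREE]
Op 7: a = realloc(a, 13) -> a = 0; heap: [0-12 ALLOC][13-19 FREE][20-31 ALLOC][32-32 FREE]
free(b): b = 20 -> block [20-31 ALLOC]; mark free, coalesce with adjacent free neighbors -> [0-12 ALLOC][13-32 FREE]

Answer: [0-12 ALLOC][13-32 FREE]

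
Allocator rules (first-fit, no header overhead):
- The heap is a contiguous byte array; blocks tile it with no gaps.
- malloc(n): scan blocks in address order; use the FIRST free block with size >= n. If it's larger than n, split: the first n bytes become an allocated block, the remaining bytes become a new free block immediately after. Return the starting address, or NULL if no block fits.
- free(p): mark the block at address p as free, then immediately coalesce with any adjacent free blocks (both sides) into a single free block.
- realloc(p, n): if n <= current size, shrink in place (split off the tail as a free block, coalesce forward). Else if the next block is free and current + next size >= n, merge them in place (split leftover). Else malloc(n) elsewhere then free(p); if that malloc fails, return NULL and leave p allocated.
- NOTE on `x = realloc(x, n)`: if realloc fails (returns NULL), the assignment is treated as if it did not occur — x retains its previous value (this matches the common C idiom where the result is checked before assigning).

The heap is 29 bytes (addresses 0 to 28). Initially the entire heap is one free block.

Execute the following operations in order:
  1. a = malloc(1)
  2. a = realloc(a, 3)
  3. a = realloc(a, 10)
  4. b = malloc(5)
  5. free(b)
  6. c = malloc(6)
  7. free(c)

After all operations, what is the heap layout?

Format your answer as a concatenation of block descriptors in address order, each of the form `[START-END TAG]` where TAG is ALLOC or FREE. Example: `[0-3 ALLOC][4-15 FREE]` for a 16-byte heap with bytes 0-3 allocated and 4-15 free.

Answer: [0-9 ALLOC][10-28 FREE]

Derivation:
Op 1: a = malloc(1) -> a = 0; heap: [0-0 ALLOC][1-28 FREE]
Op 2: a = realloc(a, 3) -> a = 0; heap: [0-2 ALLOC][3-28 FREE]
Op 3: a = realloc(a, 10) -> a = 0; heap: [0-9 ALLOC][10-28 FREE]
Op 4: b = malloc(5) -> b = 10; heap: [0-9 ALLOC][10-14 ALLOC][15-28 FREE]
Op 5: free(b) -> (freed b); heap: [0-9 ALLOC][10-28 FREE]
Op 6: c = malloc(6) -> c = 10; heap: [0-9 ALLOC][10-15 ALLOC][16-28 FREE]
Op 7: free(c) -> (freed c); heap: [0-9 ALLOC][10-28 FREE]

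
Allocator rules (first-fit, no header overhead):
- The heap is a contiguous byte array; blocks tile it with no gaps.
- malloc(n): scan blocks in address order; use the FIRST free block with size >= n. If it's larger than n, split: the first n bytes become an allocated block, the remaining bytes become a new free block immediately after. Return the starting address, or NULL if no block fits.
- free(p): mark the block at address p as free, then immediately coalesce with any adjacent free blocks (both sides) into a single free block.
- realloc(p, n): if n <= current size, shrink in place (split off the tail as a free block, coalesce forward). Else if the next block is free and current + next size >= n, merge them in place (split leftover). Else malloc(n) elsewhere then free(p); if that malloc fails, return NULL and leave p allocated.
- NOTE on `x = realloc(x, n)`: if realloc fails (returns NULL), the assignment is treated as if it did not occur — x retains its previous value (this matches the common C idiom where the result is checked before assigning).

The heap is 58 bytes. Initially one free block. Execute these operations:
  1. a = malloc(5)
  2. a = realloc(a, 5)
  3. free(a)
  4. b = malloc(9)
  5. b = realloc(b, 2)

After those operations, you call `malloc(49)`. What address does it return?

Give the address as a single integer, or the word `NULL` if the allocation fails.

Answer: 2

Derivation:
Op 1: a = malloc(5) -> a = 0; heap: [0-4 ALLOC][5-57 FREE]
Op 2: a = realloc(a, 5) -> a = 0; heap: [0-4 ALLOC][5-57 FREE]
Op 3: free(a) -> (freed a); heap: [0-57 FREE]
Op 4: b = malloc(9) -> b = 0; heap: [0-8 ALLOC][9-57 FREE]
Op 5: b = realloc(b, 2) -> b = 0; heap: [0-1 ALLOC][2-57 FREE]
malloc(49): first-fit scan over [0-1 ALLOC][2-57 FREE] -> 2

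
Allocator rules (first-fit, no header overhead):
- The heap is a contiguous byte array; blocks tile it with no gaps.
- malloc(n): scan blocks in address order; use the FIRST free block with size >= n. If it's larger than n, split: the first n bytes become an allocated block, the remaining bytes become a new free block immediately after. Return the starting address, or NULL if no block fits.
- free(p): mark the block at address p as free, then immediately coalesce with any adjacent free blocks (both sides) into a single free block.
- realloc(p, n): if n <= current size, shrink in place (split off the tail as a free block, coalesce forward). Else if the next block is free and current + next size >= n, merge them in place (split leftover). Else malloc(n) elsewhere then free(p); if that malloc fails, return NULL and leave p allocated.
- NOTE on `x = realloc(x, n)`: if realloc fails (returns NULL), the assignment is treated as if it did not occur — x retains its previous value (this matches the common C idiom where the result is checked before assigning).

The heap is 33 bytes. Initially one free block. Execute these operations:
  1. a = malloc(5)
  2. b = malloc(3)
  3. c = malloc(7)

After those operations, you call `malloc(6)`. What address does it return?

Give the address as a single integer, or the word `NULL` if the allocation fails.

Answer: 15

Derivation:
Op 1: a = malloc(5) -> a = 0; heap: [0-4 ALLOC][5-32 FREE]
Op 2: b = malloc(3) -> b = 5; heap: [0-4 ALLOC][5-7 ALLOC][8-32 FREE]
Op 3: c = malloc(7) -> c = 8; heap: [0-4 ALLOC][5-7 ALLOC][8-14 ALLOC][15-32 FREE]
malloc(6): first-fit scan over [0-4 ALLOC][5-7 ALLOC][8-14 ALLOC][15-32 FREE] -> 15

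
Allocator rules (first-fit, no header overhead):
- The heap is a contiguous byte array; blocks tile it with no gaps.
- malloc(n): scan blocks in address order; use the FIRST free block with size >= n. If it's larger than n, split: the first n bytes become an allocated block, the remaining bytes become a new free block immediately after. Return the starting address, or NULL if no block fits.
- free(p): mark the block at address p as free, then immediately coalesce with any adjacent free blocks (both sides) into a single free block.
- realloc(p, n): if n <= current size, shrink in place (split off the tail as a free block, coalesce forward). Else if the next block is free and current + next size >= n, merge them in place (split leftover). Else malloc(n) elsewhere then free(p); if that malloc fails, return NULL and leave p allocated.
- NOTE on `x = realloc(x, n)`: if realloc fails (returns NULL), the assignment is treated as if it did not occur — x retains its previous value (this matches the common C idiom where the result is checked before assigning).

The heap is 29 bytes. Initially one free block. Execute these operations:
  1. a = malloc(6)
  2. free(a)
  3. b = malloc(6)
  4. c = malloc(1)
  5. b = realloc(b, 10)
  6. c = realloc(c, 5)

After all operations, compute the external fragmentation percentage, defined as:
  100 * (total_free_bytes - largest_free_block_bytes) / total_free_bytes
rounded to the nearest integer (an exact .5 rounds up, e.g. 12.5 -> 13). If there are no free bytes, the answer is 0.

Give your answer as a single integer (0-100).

Answer: 14

Derivation:
Op 1: a = malloc(6) -> a = 0; heap: [0-5 ALLOC][6-28 FREE]
Op 2: free(a) -> (freed a); heap: [0-28 FREE]
Op 3: b = malloc(6) -> b = 0; heap: [0-5 ALLOC][6-28 FREE]
Op 4: c = malloc(1) -> c = 6; heap: [0-5 ALLOC][6-6 ALLOC][7-28 FREE]
Op 5: b = realloc(b, 10) -> b = 7; heap: [0-5 FREE][6-6 ALLOC][7-16 ALLOC][17-28 FREE]
Op 6: c = realloc(c, 5) -> c = 0; heap: [0-4 ALLOC][5-6 FREE][7-16 ALLOC][17-28 FREE]
Free blocks: [2 12] total_free=14 largest=12 -> 100*(14-12)/14 = 200/14 ≈ 14.286 -> rounds to 14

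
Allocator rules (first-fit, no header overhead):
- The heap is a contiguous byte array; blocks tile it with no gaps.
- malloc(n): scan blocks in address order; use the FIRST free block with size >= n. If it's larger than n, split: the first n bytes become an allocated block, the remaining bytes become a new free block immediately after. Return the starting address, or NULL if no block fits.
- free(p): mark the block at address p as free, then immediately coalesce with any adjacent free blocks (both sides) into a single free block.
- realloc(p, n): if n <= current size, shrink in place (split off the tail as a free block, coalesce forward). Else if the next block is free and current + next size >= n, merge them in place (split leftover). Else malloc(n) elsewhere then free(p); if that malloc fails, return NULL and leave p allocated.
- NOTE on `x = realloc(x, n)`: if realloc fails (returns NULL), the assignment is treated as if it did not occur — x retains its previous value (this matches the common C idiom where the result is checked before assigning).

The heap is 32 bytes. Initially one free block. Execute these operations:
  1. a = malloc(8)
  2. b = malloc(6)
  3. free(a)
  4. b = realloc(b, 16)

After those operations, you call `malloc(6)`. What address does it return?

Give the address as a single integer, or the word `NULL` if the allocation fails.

Answer: 0

Derivation:
Op 1: a = malloc(8) -> a = 0; heap: [0-7 ALLOC][8-31 FREE]
Op 2: b = malloc(6) -> b = 8; heap: [0-7 ALLOC][8-13 ALLOC][14-31 FREE]
Op 3: free(a) -> (freed a); heap: [0-7 FREE][8-13 ALLOC][14-31 FREE]
Op 4: b = realloc(b, 16) -> b = 8; heap: [0-7 FREE][8-23 ALLOC][24-31 FREE]
malloc(6): first-fit scan over [0-7 FREE][8-23 ALLOC][24-31 FREE] -> 0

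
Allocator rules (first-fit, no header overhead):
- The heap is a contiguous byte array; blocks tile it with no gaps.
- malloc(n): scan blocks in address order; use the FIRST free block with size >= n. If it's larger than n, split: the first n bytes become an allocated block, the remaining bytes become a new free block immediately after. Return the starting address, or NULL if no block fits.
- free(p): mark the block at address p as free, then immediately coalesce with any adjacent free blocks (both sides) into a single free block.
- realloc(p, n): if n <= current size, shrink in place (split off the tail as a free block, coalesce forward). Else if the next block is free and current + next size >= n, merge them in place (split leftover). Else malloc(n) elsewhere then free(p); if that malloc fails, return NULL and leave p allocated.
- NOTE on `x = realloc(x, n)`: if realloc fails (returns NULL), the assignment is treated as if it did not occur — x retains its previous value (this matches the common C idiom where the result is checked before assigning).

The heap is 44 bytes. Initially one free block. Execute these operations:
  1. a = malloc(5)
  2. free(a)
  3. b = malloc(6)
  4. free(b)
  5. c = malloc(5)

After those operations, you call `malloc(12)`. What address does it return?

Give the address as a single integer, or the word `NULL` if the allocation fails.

Answer: 5

Derivation:
Op 1: a = malloc(5) -> a = 0; heap: [0-4 ALLOC][5-43 FREE]
Op 2: free(a) -> (freed a); heap: [0-43 FREE]
Op 3: b = malloc(6) -> b = 0; heap: [0-5 ALLOC][6-43 FREE]
Op 4: free(b) -> (freed b); heap: [0-43 FREE]
Op 5: c = malloc(5) -> c = 0; heap: [0-4 ALLOC][5-43 FREE]
malloc(12): first-fit scan over [0-4 ALLOC][5-43 FREE] -> 5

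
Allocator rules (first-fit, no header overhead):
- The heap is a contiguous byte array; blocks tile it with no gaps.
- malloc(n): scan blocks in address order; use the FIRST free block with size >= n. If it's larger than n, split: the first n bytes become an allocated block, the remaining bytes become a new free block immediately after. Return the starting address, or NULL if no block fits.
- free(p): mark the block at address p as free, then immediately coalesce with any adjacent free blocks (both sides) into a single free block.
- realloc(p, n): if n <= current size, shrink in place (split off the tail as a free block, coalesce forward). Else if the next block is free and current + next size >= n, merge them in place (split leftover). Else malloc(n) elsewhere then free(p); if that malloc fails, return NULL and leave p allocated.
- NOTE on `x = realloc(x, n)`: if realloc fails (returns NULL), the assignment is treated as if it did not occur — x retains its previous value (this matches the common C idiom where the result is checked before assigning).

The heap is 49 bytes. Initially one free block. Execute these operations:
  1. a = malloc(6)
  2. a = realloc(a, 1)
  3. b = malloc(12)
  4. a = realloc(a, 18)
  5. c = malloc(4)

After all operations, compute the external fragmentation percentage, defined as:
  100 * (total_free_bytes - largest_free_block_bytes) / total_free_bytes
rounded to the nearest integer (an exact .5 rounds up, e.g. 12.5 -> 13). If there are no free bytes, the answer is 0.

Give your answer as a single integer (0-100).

Answer: 7

Derivation:
Op 1: a = malloc(6) -> a = 0; heap: [0-5 ALLOC][6-48 FREE]
Op 2: a = realloc(a, 1) -> a = 0; heap: [0-0 ALLOC][1-48 FREE]
Op 3: b = malloc(12) -> b = 1; heap: [0-0 ALLOC][1-12 ALLOC][13-48 FREE]
Op 4: a = realloc(a, 18) -> a = 13; heap: [0-0 FREE][1-12 ALLOC][13-30 ALLOC][31-48 FREE]
Op 5: c = malloc(4) -> c = 31; heap: [0-0 FREE][1-12 ALLOC][13-30 ALLOC][31-34 ALLOC][35-48 FREE]
Free blocks: [1 14] total_free=15 largest=14 -> 100*(15-14)/15 = 100/15 ≈ 6.667 -> rounds to 7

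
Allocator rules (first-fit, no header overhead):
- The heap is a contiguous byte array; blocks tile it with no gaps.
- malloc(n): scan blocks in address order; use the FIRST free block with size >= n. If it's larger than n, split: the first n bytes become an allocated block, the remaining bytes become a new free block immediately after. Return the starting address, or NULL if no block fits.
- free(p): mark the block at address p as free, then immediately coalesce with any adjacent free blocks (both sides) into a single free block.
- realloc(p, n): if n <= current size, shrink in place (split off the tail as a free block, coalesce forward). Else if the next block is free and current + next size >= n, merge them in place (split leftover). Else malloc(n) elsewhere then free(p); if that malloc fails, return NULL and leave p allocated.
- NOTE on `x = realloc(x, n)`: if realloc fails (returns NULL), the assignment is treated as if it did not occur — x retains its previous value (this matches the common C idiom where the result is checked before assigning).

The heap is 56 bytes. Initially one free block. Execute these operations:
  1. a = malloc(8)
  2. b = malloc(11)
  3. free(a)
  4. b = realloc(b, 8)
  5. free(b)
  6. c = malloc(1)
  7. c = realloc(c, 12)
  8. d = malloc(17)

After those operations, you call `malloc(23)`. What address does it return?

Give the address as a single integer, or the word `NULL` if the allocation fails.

Op 1: a = malloc(8) -> a = 0; heap: [0-7 ALLOC][8-55 FREE]
Op 2: b = malloc(11) -> b = 8; heap: [0-7 ALLOC][8-18 ALLOC][19-55 FREE]
Op 3: free(a) -> (freed a); heap: [0-7 FREE][8-18 ALLOC][19-55 FREE]
Op 4: b = realloc(b, 8) -> b = 8; heap: [0-7 FREE][8-15 ALLOC][16-55 FREE]
Op 5: free(b) -> (freed b); heap: [0-55 FREE]
Op 6: c = malloc(1) -> c = 0; heap: [0-0 ALLOC][1-55 FREE]
Op 7: c = realloc(c, 12) -> c = 0; heap: [0-11 ALLOC][12-55 FREE]
Op 8: d = malloc(17) -> d = 12; heap: [0-11 ALLOC][12-28 ALLOC][29-55 FREE]
malloc(23): first-fit scan over [0-11 ALLOC][12-28 ALLOC][29-55 FREE] -> 29

Answer: 29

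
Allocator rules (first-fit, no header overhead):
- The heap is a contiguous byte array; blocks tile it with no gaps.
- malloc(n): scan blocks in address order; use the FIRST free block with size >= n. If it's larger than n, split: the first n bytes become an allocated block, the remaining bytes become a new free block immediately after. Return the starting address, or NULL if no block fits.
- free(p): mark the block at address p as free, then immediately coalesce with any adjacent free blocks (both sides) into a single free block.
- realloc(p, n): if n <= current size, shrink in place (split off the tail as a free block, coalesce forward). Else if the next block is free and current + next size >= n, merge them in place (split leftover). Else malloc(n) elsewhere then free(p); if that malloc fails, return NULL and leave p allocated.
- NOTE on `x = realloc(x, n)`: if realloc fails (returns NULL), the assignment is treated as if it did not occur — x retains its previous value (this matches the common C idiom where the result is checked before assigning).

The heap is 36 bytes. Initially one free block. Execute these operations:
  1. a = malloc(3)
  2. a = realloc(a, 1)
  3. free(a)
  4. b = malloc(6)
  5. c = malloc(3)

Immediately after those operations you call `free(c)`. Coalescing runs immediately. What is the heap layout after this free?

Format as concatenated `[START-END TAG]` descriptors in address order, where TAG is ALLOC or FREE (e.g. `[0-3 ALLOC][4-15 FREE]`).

Op 1: a = malloc(3) -> a = 0; heap: [0-2 ALLOC][3-35 FREE]
Op 2: a = realloc(a, 1) -> a = 0; heap: [0-0 ALLOC][1-35 FREE]
Op 3: free(a) -> (freed a); heap: [0-35 FREE]
Op 4: b = malloc(6) -> b = 0; heap: [0-5 ALLOC][6-35 FREE]
Op 5: c = malloc(3) -> c = 6; heap: [0-5 ALLOC][6-8 ALLOC][9-35 FREE]
free(c): c = 6 -> block [6-8 ALLOC]; mark free, coalesce with adjacent free neighbors -> [0-5 ALLOC][6-35 FREE]

Answer: [0-5 ALLOC][6-35 FREE]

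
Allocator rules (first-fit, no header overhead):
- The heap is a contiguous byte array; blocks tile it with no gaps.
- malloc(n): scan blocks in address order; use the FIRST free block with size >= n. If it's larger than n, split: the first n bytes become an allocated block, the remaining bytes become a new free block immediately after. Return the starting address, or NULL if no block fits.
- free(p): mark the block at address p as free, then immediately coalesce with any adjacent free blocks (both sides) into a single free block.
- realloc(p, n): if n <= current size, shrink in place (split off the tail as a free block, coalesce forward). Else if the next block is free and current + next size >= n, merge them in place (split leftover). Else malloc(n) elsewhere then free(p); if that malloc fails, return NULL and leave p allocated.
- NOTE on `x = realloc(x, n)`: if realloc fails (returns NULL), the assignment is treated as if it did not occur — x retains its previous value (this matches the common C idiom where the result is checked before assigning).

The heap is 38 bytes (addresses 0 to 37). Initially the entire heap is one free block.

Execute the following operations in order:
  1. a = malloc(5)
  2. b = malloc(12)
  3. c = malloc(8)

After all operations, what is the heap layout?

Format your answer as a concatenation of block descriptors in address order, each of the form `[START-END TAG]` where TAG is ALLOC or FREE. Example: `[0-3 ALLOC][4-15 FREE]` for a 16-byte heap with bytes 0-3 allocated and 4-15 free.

Answer: [0-4 ALLOC][5-16 ALLOC][17-24 ALLOC][25-37 FREE]

Derivation:
Op 1: a = malloc(5) -> a = 0; heap: [0-4 ALLOC][5-37 FREE]
Op 2: b = malloc(12) -> b = 5; heap: [0-4 ALLOC][5-16 ALLOC][17-37 FREE]
Op 3: c = malloc(8) -> c = 17; heap: [0-4 ALLOC][5-16 ALLOC][17-24 ALLOC][25-37 FREE]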